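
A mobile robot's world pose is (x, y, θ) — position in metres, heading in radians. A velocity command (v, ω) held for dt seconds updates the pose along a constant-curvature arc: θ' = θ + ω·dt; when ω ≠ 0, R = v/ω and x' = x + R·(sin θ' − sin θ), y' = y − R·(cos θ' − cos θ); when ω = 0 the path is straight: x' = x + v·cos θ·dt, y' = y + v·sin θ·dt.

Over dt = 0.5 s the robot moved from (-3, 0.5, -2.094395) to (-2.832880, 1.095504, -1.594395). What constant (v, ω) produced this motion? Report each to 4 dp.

v = -1.2500, ω = 1.0000

Δθ = -1.594395 − -2.094395 = 0.500000
ω = Δθ/dt = 0.500000/0.5 = 1.0000
R = −Δy/(cos θ' − cos θ) = -1.2500
v = R·ω = -1.2500·1.0000 = -1.2500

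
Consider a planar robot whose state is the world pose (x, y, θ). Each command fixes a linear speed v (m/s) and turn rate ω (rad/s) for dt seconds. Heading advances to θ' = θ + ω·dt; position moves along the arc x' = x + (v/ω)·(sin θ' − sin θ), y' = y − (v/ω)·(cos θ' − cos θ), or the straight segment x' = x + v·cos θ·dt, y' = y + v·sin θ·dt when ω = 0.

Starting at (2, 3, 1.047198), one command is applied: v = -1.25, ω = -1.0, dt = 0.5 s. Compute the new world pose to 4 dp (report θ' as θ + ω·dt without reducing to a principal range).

(1.5678, 2.5575, 0.5472)

θ' = 1.0472 + -1.0·0.5 = 0.5472
R = v/ω = -1.25/-1.0 = 1.2500
x' = 2 + 1.2500·(sin 0.5472 − sin 1.0472) = 1.5678
y' = 3 − 1.2500·(cos 0.5472 − cos 1.0472) = 2.5575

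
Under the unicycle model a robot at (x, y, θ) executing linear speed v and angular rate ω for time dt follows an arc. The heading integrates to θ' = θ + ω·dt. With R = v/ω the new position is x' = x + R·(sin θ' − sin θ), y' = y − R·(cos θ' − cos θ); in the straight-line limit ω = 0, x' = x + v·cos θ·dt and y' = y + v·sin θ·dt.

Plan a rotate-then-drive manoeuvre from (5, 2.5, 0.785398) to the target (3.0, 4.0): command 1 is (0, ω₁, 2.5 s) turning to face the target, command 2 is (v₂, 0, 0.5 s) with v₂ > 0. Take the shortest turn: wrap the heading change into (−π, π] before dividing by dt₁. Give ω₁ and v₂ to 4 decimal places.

heading to target = atan2(4−2.5, 3−5) = 2.4981
Δθ = wrap(2.4981 − 0.7854) = 1.7127; ω₁ = Δθ/dt₁ = 0.6851
distance = √((3−5)² + (4−2.5)²) = 2.5000; v₂ = distance/dt₂ = 5.0000

ω₁ = 0.6851, v₂ = 5.0000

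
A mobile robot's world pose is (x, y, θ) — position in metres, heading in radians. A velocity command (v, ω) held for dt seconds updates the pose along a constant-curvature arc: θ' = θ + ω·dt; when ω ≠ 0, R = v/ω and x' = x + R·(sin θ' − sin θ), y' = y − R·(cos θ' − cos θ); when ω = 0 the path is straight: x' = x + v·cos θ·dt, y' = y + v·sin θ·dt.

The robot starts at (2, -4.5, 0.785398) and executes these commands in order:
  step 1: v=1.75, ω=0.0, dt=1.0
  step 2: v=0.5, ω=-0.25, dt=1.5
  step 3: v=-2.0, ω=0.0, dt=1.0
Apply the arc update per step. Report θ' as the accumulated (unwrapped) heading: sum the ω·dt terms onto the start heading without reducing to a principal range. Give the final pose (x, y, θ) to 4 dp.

step 1: θ'=0.7854 (straight) → pose (3.2374, -3.2626, 0.7854)
step 2: θ'=0.4104 (R=-2.0000) → pose (3.8537, -2.8429, 0.4104)
step 3: θ'=0.4104 (straight) → pose (2.0198, -3.6408, 0.4104)

(2.0198, -3.6408, 0.4104)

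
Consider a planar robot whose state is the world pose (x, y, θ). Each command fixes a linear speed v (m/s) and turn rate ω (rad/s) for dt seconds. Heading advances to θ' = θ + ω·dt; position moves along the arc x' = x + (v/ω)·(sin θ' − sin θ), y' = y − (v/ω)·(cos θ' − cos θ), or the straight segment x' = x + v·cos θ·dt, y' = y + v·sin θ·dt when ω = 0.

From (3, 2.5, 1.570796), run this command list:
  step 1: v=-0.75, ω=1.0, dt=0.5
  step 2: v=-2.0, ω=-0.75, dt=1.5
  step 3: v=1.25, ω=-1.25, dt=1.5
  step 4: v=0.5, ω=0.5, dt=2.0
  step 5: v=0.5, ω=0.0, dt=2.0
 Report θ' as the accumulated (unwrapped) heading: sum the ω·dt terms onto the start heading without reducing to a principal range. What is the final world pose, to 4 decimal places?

step 1: θ'=2.0708 (R=-0.7500) → pose (3.0918, 2.1404, 2.0708)
step 2: θ'=0.9458 (R=2.6667) → pose (2.9142, -0.6983, 0.9458)
step 3: θ'=-0.9292 (R=-1.0000) → pose (4.5263, -0.6849, -0.9292)
step 4: θ'=0.0708 (R=1.0000) → pose (5.3981, -1.0839, 0.0708)
step 5: θ'=0.0708 (straight) → pose (6.3956, -1.0132, 0.0708)

(6.3956, -1.0132, 0.0708)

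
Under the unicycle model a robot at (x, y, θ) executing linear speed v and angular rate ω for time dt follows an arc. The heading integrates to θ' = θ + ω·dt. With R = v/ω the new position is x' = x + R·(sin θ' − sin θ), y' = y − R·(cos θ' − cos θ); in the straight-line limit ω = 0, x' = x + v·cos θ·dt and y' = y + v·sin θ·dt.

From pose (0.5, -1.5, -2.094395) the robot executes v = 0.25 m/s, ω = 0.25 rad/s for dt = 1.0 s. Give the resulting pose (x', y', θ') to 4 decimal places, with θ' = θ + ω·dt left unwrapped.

θ' = -2.0944 + 0.25·1.0 = -1.8444
R = v/ω = 0.25/0.25 = 1.0000
x' = 0.5 + 1.0000·(sin -1.8444 − sin -2.0944) = 0.4032
y' = -1.5 − 1.0000·(cos -1.8444 − cos -2.0944) = -1.7298

(0.4032, -1.7298, -1.8444)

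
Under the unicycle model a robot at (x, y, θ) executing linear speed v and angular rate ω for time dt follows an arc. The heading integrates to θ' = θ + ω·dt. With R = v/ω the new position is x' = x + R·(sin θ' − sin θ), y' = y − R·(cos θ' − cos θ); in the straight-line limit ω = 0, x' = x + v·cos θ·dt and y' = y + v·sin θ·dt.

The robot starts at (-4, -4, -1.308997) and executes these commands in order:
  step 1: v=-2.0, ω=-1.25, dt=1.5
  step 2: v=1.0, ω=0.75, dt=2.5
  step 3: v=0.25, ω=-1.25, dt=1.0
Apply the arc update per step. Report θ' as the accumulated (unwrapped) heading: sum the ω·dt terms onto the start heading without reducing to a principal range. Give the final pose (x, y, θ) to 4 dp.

(-3.8143, -3.8833, -2.5590)

step 1: θ'=-3.1840 (R=1.6000) → pose (-2.3867, -1.9873, -3.1840)
step 2: θ'=-1.3090 (R=1.3333) → pose (-3.7311, -3.6646, -1.3090)
step 3: θ'=-2.5590 (R=-0.2000) → pose (-3.8143, -3.8833, -2.5590)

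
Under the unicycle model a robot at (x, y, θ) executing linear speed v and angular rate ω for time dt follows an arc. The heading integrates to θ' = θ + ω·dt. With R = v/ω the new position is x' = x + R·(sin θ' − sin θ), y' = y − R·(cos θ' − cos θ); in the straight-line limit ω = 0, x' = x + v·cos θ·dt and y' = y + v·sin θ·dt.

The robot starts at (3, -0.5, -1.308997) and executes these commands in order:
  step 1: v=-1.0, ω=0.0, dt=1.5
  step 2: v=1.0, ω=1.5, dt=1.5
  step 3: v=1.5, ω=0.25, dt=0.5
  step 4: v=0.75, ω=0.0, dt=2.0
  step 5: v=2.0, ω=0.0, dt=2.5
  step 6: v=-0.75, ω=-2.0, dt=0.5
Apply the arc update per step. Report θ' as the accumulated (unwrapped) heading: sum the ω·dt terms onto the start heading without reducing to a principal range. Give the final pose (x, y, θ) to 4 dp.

step 1: θ'=-1.3090 (straight) → pose (2.6118, 0.9489, -1.3090)
step 2: θ'=0.9410 (R=0.6667) → pose (3.7945, 0.7288, 0.9410)
step 3: θ'=1.0660 (R=6.0000) → pose (4.1972, 1.3609, 1.0660)
step 4: θ'=1.0660 (straight) → pose (4.9227, 2.6738, 1.0660)
step 5: θ'=1.0660 (straight) → pose (7.3408, 7.0502, 1.0660)
step 6: θ'=0.0660 (R=0.3750) → pose (7.0373, 6.8574, 0.0660)

(7.0373, 6.8574, 0.0660)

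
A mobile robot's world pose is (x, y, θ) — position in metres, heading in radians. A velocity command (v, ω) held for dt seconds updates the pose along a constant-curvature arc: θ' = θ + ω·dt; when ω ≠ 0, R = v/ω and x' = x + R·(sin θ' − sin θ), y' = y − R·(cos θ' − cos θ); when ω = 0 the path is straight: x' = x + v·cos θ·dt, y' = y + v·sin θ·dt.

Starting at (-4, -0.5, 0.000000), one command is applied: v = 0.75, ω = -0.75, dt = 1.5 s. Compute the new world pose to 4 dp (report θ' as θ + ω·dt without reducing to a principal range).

(-3.0977, -1.0688, -1.1250)

θ' = 0.0000 + -0.75·1.5 = -1.1250
R = v/ω = 0.75/-0.75 = -1.0000
x' = -4 + -1.0000·(sin -1.1250 − sin 0.0000) = -3.0977
y' = -0.5 − -1.0000·(cos -1.1250 − cos 0.0000) = -1.0688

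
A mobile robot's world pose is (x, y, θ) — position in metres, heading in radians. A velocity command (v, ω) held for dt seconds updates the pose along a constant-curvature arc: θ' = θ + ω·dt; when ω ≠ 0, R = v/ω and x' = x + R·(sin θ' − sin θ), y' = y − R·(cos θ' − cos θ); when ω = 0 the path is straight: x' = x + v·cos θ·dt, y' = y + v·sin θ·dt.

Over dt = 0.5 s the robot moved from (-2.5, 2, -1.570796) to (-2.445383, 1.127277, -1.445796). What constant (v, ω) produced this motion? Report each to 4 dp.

v = 1.7500, ω = 0.2500

Δθ = -1.445796 − -1.570796 = 0.125000
ω = Δθ/dt = 0.125000/0.5 = 0.2500
R = −Δy/(cos θ' − cos θ) = 7.0000
v = R·ω = 7.0000·0.2500 = 1.7500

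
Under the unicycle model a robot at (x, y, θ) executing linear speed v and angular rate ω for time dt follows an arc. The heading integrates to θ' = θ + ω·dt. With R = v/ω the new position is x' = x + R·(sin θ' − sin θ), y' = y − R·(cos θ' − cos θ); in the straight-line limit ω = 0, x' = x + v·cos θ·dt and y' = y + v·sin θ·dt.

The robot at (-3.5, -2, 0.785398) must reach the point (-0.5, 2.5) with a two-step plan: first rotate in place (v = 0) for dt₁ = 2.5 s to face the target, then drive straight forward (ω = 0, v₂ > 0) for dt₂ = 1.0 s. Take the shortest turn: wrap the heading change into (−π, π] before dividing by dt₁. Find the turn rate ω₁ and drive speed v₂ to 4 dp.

ω₁ = 0.0790, v₂ = 5.4083

heading to target = atan2(2.5−-2, -0.5−-3.5) = 0.9828
Δθ = wrap(0.9828 − 0.7854) = 0.1974; ω₁ = Δθ/dt₁ = 0.0790
distance = √((-0.5−-3.5)² + (2.5−-2)²) = 5.4083; v₂ = distance/dt₂ = 5.4083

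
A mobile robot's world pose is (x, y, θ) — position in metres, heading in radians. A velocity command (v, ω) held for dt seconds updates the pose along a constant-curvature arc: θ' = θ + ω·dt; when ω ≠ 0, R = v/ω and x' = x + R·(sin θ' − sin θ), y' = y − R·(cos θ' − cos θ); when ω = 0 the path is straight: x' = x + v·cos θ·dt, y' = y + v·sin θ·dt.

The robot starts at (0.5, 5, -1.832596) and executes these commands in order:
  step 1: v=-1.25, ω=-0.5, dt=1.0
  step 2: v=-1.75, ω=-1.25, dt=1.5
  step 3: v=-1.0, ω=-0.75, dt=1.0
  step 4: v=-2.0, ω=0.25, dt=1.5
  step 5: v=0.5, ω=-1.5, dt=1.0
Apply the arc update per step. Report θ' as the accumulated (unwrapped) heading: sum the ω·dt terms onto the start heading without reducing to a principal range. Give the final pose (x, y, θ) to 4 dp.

step 1: θ'=-2.3326 (R=2.5000) → pose (1.1058, 6.0785, -2.3326)
step 2: θ'=-4.2076 (R=1.4000) → pose (3.3442, 5.7893, -4.2076)
step 3: θ'=-4.9576 (R=1.3333) → pose (3.4707, 4.8208, -4.9576)
step 4: θ'=-4.5826 (R=-8.0000) → pose (3.2986, 1.8433, -4.5826)
step 5: θ'=-6.0826 (R=-0.3333) → pose (3.5628, 2.2131, -6.0826)

(3.5628, 2.2131, -6.0826)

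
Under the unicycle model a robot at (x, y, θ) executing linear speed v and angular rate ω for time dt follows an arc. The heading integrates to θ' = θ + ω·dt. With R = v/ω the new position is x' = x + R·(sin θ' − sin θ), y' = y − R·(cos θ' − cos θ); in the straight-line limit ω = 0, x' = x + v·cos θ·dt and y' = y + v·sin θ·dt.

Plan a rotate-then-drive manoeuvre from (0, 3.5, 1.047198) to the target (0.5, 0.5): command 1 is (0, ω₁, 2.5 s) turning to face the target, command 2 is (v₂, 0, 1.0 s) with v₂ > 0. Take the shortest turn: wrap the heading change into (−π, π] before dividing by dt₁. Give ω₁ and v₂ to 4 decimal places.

ω₁ = -0.9811, v₂ = 3.0414

heading to target = atan2(0.5−3.5, 0.5−0) = -1.4056
Δθ = wrap(-1.4056 − 1.0472) = -2.4528; ω₁ = Δθ/dt₁ = -0.9811
distance = √((0.5−0)² + (0.5−3.5)²) = 3.0414; v₂ = distance/dt₂ = 3.0414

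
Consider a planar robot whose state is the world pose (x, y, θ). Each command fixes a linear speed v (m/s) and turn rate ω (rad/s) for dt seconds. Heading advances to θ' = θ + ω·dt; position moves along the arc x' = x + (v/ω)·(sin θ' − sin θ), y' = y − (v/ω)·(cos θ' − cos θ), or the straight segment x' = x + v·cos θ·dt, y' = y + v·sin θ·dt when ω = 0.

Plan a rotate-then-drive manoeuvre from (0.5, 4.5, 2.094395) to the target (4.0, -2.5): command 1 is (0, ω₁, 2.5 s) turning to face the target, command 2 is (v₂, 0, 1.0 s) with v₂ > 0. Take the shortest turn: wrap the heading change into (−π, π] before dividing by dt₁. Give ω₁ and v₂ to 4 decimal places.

heading to target = atan2(-2.5−4.5, 4−0.5) = -1.1071
Δθ = wrap(-1.1071 − 2.0944) = 3.0816; ω₁ = Δθ/dt₁ = 1.2327
distance = √((4−0.5)² + (-2.5−4.5)²) = 7.8262; v₂ = distance/dt₂ = 7.8262

ω₁ = 1.2327, v₂ = 7.8262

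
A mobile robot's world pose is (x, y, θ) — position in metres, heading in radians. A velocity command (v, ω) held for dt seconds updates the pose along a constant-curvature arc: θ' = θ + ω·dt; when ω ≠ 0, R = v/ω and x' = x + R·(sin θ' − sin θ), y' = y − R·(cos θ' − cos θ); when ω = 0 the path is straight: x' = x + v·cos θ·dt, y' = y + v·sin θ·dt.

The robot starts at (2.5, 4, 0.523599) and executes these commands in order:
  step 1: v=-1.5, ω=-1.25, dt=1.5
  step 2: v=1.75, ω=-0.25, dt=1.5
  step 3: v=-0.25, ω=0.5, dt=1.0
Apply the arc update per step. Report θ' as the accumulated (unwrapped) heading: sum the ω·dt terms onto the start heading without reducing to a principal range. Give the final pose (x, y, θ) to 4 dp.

step 1: θ'=-1.3514 (R=1.2000) → pose (0.7288, 4.7781, -1.3514)
step 2: θ'=-1.7264 (R=-7.0000) → pose (0.8120, 2.1697, -1.7264)
step 3: θ'=-1.2264 (R=-0.5000) → pose (0.7887, 2.4160, -1.2264)

(0.7887, 2.4160, -1.2264)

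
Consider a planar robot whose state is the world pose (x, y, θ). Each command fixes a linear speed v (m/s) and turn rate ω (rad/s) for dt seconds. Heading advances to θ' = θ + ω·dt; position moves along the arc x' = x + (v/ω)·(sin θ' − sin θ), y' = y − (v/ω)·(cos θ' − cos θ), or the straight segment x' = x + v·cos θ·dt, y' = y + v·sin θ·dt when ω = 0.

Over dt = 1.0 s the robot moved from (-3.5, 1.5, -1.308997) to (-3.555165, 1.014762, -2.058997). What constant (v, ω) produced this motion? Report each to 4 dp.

v = 0.5000, ω = -0.7500

Δθ = -2.058997 − -1.308997 = -0.750000
ω = Δθ/dt = -0.750000/1.0 = -0.7500
R = −Δy/(cos θ' − cos θ) = -0.6667
v = R·ω = -0.6667·-0.7500 = 0.5000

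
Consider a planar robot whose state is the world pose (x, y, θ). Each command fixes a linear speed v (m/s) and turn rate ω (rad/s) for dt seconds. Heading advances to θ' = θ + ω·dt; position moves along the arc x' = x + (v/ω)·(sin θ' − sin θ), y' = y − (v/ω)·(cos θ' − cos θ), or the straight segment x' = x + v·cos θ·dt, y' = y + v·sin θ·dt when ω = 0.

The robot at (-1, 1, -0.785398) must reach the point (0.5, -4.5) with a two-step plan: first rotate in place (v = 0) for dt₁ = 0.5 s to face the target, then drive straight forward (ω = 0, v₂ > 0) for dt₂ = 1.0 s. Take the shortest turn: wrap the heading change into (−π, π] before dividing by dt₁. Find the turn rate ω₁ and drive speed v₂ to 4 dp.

ω₁ = -1.0383, v₂ = 5.7009

heading to target = atan2(-4.5−1, 0.5−-1) = -1.3045
Δθ = wrap(-1.3045 − -0.7854) = -0.5191; ω₁ = Δθ/dt₁ = -1.0383
distance = √((0.5−-1)² + (-4.5−1)²) = 5.7009; v₂ = distance/dt₂ = 5.7009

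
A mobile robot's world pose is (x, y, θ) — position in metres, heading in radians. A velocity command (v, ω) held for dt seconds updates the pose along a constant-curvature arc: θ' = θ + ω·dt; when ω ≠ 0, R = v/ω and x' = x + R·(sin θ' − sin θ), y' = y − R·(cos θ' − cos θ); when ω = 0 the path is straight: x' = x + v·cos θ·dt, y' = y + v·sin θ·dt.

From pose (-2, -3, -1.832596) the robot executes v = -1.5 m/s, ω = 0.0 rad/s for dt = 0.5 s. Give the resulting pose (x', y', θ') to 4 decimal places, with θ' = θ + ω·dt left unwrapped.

(-1.8059, -2.2756, -1.8326)

θ' = -1.8326 + 0.0·0.5 = -1.8326
ω = 0 → straight: x' = -2 + -1.5·cos(-1.8326)·0.5 = -1.8059
y' = -3 + -1.5·sin(-1.8326)·0.5 = -2.2756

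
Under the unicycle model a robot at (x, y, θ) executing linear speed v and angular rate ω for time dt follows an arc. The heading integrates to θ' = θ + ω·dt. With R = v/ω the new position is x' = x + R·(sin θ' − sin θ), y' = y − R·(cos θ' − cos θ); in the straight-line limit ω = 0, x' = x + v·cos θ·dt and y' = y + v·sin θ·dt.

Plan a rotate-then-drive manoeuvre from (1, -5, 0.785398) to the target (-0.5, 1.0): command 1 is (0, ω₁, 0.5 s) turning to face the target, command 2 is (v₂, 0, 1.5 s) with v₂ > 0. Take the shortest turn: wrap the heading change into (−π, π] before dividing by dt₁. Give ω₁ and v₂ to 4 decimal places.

heading to target = atan2(1−-5, -0.5−1) = 1.8158
Δθ = wrap(1.8158 − 0.7854) = 1.0304; ω₁ = Δθ/dt₁ = 2.0608
distance = √((-0.5−1)² + (1−-5)²) = 6.1847; v₂ = distance/dt₂ = 4.1231

ω₁ = 2.0608, v₂ = 4.1231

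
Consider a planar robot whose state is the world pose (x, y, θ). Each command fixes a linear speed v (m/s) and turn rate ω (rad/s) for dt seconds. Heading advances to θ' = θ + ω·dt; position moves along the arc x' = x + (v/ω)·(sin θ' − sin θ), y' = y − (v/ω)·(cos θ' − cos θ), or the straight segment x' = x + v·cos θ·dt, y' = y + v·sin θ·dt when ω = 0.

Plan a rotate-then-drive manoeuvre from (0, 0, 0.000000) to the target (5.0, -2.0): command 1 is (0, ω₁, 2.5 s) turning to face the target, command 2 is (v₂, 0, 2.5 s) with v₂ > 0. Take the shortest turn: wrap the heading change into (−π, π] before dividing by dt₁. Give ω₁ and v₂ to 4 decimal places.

heading to target = atan2(-2−0, 5−0) = -0.3805
Δθ = wrap(-0.3805 − 0.0000) = -0.3805; ω₁ = Δθ/dt₁ = -0.1522
distance = √((5−0)² + (-2−0)²) = 5.3852; v₂ = distance/dt₂ = 2.1541

ω₁ = -0.1522, v₂ = 2.1541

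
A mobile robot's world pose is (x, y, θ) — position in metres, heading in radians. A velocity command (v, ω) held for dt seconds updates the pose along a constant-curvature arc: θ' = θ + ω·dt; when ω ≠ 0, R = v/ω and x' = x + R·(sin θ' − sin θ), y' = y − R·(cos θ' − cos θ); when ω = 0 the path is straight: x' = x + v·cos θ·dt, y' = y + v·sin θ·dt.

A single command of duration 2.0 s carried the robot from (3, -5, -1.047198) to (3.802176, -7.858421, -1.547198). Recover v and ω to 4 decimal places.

Δθ = -1.547198 − -1.047198 = -0.500000
ω = Δθ/dt = -0.500000/2.0 = -0.2500
R = −Δy/(cos θ' − cos θ) = -6.0000
v = R·ω = -6.0000·-0.2500 = 1.5000

v = 1.5000, ω = -0.2500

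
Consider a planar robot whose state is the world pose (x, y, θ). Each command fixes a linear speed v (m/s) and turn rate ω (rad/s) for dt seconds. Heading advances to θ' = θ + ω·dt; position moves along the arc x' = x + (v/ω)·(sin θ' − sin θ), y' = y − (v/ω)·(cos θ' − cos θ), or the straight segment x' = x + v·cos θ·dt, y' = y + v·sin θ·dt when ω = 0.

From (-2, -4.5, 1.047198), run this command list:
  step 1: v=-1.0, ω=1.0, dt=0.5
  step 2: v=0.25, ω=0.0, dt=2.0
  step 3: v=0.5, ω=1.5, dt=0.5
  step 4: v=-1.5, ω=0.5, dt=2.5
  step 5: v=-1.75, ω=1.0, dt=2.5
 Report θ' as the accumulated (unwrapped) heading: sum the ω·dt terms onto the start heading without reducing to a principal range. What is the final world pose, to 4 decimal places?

step 1: θ'=1.5472 (R=-1.0000) → pose (-2.1337, -4.9764, 1.5472)
step 2: θ'=1.5472 (straight) → pose (-2.1219, -4.4765, 1.5472)
step 3: θ'=2.2972 (R=0.3333) → pose (-2.2059, -4.2473, 2.2972)
step 4: θ'=3.5472 (R=-3.0000) → pose (1.2205, -5.0113, 3.5472)
step 5: θ'=6.0472 (R=-1.7500) → pose (0.9391, -1.7018, 6.0472)

(0.9391, -1.7018, 6.0472)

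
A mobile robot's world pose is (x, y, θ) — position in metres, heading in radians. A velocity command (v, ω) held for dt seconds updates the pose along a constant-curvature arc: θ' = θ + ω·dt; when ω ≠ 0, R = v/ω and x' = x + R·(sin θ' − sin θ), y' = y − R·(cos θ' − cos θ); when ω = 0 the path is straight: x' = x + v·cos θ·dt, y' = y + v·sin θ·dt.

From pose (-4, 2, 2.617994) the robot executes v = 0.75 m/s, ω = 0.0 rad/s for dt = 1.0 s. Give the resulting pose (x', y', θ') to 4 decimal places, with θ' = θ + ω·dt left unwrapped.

θ' = 2.6180 + 0.0·1.0 = 2.6180
ω = 0 → straight: x' = -4 + 0.75·cos(2.6180)·1.0 = -4.6495
y' = 2 + 0.75·sin(2.6180)·1.0 = 2.3750

(-4.6495, 2.3750, 2.6180)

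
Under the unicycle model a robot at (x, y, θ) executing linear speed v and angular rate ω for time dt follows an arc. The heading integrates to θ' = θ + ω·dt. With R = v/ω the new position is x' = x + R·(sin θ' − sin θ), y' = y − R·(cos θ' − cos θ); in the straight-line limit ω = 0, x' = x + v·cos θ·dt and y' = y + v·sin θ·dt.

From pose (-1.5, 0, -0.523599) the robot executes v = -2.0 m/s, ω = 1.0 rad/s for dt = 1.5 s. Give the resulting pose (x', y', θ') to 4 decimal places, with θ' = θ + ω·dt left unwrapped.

θ' = -0.5236 + 1.0·1.5 = 0.9764
R = v/ω = -2.0/1.0 = -2.0000
x' = -1.5 + -2.0000·(sin 0.9764 − sin -0.5236) = -4.1570
y' = 0 − -2.0000·(cos 0.9764 − cos -0.5236) = -0.6120

(-4.1570, -0.6120, 0.9764)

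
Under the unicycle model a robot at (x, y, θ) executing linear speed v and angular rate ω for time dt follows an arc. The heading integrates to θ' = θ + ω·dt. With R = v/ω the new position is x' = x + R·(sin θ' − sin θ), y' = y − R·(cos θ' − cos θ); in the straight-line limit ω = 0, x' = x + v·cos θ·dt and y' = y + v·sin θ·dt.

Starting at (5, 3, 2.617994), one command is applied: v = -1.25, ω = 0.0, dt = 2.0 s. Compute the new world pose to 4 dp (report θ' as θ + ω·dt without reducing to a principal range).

(7.1651, 1.7500, 2.6180)

θ' = 2.6180 + 0.0·2.0 = 2.6180
ω = 0 → straight: x' = 5 + -1.25·cos(2.6180)·2.0 = 7.1651
y' = 3 + -1.25·sin(2.6180)·2.0 = 1.7500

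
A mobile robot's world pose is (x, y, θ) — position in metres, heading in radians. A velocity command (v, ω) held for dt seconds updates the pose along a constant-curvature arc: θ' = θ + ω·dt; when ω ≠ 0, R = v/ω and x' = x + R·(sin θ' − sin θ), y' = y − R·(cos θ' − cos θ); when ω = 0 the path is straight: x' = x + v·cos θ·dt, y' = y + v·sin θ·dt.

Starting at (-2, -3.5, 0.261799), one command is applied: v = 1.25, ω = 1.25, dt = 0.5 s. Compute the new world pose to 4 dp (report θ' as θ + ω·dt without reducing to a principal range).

(-1.4838, -3.1660, 0.8868)

θ' = 0.2618 + 1.25·0.5 = 0.8868
R = v/ω = 1.25/1.25 = 1.0000
x' = -2 + 1.0000·(sin 0.8868 − sin 0.2618) = -1.4838
y' = -3.5 − 1.0000·(cos 0.8868 − cos 0.2618) = -3.1660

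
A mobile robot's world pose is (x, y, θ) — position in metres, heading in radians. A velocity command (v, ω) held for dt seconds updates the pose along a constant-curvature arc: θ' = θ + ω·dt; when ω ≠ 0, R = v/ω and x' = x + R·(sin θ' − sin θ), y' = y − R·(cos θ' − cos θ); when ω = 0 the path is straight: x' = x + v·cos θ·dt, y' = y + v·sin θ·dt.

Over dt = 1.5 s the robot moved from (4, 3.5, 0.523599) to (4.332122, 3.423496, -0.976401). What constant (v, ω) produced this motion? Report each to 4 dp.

Δθ = -0.976401 − 0.523599 = -1.500000
ω = Δθ/dt = -1.500000/1.5 = -1.0000
R = Δx/(sin θ' − sin θ) = -0.2500
v = R·ω = -0.2500·-1.0000 = 0.2500

v = 0.2500, ω = -1.0000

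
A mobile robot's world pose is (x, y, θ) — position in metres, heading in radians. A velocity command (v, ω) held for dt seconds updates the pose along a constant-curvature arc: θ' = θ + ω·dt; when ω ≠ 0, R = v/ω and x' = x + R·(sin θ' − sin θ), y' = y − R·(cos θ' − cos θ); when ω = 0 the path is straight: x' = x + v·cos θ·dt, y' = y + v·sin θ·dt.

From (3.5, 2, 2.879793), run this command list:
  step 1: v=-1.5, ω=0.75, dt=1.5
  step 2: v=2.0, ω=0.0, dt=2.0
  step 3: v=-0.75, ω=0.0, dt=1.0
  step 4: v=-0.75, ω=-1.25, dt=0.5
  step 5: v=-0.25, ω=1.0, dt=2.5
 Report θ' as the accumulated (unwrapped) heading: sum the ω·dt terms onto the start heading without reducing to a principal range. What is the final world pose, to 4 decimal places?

(3.7785, 0.8280, 5.8798)

step 1: θ'=4.0048 (R=-2.0000) → pose (5.5375, 2.6318, 4.0048)
step 2: θ'=4.0048 (straight) → pose (2.9375, -0.4079, 4.0048)
step 3: θ'=4.0048 (straight) → pose (3.4250, 0.1621, 4.0048)
step 4: θ'=3.3798 (R=0.6000) → pose (3.7393, 0.3551, 3.3798)
step 5: θ'=5.8798 (R=-0.2500) → pose (3.7785, 0.8280, 5.8798)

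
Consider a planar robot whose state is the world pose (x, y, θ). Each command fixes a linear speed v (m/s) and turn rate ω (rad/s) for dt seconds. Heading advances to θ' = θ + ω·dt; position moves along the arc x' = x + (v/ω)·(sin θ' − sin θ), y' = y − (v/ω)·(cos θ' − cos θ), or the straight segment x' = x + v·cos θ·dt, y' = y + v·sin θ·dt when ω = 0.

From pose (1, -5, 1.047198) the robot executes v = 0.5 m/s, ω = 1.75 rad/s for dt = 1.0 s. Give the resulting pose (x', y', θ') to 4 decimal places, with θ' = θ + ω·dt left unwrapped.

θ' = 1.0472 + 1.75·1.0 = 2.7972
R = v/ω = 0.5/1.75 = 0.2857
x' = 1 + 0.2857·(sin 2.7972 − sin 1.0472) = 0.8490
y' = -5 − 0.2857·(cos 2.7972 − cos 1.0472) = -4.5882

(0.8490, -4.5882, 2.7972)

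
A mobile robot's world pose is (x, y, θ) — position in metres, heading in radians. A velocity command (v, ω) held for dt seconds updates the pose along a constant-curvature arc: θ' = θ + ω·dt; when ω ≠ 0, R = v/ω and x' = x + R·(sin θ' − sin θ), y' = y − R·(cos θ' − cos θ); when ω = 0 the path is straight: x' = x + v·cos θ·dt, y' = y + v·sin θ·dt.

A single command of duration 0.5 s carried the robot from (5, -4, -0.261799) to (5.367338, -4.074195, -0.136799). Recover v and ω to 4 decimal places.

v = 0.7500, ω = 0.2500

Δθ = -0.136799 − -0.261799 = 0.125000
ω = Δθ/dt = 0.125000/0.5 = 0.2500
R = Δx/(sin θ' − sin θ) = 3.0000
v = R·ω = 3.0000·0.2500 = 0.7500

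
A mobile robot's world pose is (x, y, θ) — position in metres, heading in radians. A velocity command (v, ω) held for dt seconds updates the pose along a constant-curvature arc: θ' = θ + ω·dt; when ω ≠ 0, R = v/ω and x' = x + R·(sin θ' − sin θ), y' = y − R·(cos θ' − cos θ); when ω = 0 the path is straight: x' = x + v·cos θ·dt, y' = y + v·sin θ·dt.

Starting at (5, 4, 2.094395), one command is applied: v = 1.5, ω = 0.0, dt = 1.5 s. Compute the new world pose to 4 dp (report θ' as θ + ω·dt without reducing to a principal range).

(3.8750, 5.9486, 2.0944)

θ' = 2.0944 + 0.0·1.5 = 2.0944
ω = 0 → straight: x' = 5 + 1.5·cos(2.0944)·1.5 = 3.8750
y' = 4 + 1.5·sin(2.0944)·1.5 = 5.9486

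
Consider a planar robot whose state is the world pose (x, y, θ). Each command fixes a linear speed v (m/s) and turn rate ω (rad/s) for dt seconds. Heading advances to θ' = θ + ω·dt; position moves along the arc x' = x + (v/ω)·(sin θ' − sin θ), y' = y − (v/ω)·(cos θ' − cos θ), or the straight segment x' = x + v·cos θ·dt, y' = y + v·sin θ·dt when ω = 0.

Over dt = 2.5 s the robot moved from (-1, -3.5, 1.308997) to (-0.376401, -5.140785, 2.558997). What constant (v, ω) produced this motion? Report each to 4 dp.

v = -0.7500, ω = 0.5000

Δθ = 2.558997 − 1.308997 = 1.250000
ω = Δθ/dt = 1.250000/2.5 = 0.5000
R = −Δy/(cos θ' − cos θ) = -1.5000
v = R·ω = -1.5000·0.5000 = -0.7500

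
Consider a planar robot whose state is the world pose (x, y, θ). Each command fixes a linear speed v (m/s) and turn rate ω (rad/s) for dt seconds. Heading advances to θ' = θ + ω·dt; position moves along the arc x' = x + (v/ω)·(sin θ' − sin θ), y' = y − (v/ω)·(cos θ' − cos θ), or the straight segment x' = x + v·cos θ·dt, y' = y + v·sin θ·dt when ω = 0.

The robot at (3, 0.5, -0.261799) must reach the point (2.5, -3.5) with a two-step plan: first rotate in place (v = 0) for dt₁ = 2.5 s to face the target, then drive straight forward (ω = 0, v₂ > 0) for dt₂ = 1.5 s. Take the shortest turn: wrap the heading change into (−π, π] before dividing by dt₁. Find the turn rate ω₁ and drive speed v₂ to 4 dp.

heading to target = atan2(-3.5−0.5, 2.5−3) = -1.6952
Δθ = wrap(-1.6952 − -0.2618) = -1.4334; ω₁ = Δθ/dt₁ = -0.5733
distance = √((2.5−3)² + (-3.5−0.5)²) = 4.0311; v₂ = distance/dt₂ = 2.6874

ω₁ = -0.5733, v₂ = 2.6874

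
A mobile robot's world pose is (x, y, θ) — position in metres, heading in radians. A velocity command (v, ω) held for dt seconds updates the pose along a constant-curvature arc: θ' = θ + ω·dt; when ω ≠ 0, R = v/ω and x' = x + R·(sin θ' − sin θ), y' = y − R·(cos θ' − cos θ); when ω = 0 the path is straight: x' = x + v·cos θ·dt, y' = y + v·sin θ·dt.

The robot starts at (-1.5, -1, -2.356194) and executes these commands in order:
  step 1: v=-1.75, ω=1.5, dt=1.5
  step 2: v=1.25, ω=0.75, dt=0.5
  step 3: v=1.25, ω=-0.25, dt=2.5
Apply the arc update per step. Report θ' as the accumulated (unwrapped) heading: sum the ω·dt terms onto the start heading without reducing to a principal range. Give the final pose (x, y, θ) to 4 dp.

(1.4894, 0.9012, -0.3562)

step 1: θ'=-0.1062 (R=-1.1667) → pose (-2.2013, 0.9851, -0.1062)
step 2: θ'=0.2688 (R=1.6667) → pose (-1.5820, 1.0355, 0.2688)
step 3: θ'=-0.3562 (R=-5.0000) → pose (1.4894, 0.9012, -0.3562)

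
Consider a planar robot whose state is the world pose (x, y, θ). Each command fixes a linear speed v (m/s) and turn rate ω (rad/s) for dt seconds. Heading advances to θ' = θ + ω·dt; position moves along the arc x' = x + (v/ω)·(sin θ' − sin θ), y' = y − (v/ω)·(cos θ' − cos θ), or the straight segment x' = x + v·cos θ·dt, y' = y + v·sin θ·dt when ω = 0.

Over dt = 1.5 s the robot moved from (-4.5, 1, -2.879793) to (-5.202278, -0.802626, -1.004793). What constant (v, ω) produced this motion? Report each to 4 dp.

Δθ = -1.004793 − -2.879793 = 1.875000
ω = Δθ/dt = 1.875000/1.5 = 1.2500
R = −Δy/(cos θ' − cos θ) = 1.2000
v = R·ω = 1.2000·1.2500 = 1.5000

v = 1.5000, ω = 1.2500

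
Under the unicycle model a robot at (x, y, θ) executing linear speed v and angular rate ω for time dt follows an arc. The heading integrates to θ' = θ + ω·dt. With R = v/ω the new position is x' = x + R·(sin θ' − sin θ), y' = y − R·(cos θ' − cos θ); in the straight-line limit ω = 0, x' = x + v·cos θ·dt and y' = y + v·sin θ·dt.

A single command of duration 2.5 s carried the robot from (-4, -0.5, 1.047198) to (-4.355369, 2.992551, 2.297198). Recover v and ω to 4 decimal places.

Δθ = 2.297198 − 1.047198 = 1.250000
ω = Δθ/dt = 1.250000/2.5 = 0.5000
R = −Δy/(cos θ' − cos θ) = 3.0000
v = R·ω = 3.0000·0.5000 = 1.5000

v = 1.5000, ω = 0.5000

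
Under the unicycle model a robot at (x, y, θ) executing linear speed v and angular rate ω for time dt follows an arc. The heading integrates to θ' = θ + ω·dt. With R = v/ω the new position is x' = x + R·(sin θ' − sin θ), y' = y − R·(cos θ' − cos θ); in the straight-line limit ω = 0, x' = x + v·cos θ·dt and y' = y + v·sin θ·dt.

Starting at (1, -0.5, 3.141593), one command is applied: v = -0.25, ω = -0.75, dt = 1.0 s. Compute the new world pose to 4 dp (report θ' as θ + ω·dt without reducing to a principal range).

(1.2272, -0.5894, 2.3916)

θ' = 3.1416 + -0.75·1.0 = 2.3916
R = v/ω = -0.25/-0.75 = 0.3333
x' = 1 + 0.3333·(sin 2.3916 − sin 3.1416) = 1.2272
y' = -0.5 − 0.3333·(cos 2.3916 − cos 3.1416) = -0.5894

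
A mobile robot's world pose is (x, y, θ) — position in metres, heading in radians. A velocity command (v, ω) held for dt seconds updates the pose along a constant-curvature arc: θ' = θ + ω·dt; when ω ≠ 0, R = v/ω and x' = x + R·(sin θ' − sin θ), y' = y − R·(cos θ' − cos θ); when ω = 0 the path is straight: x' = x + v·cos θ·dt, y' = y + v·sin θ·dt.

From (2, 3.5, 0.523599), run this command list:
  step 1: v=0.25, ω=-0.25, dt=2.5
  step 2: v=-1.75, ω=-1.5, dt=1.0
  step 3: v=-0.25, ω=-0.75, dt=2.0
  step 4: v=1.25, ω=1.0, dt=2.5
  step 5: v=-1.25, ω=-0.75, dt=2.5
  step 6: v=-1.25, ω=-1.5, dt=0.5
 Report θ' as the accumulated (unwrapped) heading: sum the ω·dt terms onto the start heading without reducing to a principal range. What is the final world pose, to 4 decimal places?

(1.7152, 5.7286, -3.2264)

step 1: θ'=-0.1014 (R=-1.0000) → pose (2.6012, 3.6288, -0.1014)
step 2: θ'=-1.6014 (R=1.1667) → pose (1.5532, 4.8252, -1.6014)
step 3: θ'=-3.1014 (R=0.3333) → pose (1.8730, 5.1481, -3.1014)
step 4: θ'=-0.6014 (R=1.2500) → pose (1.2160, 2.8684, -0.6014)
step 5: θ'=-2.4764 (R=1.6667) → pose (1.1303, 5.5540, -2.4764)
step 6: θ'=-3.2264 (R=0.8333) → pose (1.7152, 5.7286, -3.2264)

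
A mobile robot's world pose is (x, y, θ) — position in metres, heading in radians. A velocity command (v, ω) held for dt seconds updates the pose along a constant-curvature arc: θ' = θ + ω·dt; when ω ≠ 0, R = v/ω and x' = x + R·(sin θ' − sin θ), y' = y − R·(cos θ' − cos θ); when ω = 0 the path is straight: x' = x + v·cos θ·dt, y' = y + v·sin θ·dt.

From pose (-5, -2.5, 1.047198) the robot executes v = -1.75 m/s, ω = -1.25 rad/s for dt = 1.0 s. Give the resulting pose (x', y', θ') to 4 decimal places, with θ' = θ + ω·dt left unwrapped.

(-6.4944, -3.1713, -0.2028)

θ' = 1.0472 + -1.25·1.0 = -0.2028
R = v/ω = -1.75/-1.25 = 1.4000
x' = -5 + 1.4000·(sin -0.2028 − sin 1.0472) = -6.4944
y' = -2.5 − 1.4000·(cos -0.2028 − cos 1.0472) = -3.1713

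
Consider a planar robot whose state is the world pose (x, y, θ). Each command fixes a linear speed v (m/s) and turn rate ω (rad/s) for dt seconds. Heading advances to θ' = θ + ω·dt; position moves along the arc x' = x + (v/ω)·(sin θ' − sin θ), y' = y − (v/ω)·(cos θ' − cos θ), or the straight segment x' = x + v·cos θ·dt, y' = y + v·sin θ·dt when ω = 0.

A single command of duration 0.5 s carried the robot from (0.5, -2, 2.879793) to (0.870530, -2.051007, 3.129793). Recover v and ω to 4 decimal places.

v = -0.7500, ω = 0.5000

Δθ = 3.129793 − 2.879793 = 0.250000
ω = Δθ/dt = 0.250000/0.5 = 0.5000
R = Δx/(sin θ' − sin θ) = -1.5000
v = R·ω = -1.5000·0.5000 = -0.7500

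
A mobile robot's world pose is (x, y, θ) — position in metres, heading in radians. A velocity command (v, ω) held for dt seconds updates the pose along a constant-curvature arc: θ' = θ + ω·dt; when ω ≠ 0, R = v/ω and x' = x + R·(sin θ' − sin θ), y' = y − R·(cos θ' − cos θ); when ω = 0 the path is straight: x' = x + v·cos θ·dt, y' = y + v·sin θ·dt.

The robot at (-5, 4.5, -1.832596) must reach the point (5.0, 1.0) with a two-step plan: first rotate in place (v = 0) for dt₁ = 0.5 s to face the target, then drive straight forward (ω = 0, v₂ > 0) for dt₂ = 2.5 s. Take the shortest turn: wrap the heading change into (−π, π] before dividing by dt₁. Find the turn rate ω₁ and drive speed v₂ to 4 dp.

ω₁ = 2.9918, v₂ = 4.2379

heading to target = atan2(1−4.5, 5−-5) = -0.3367
Δθ = wrap(-0.3367 − -1.8326) = 1.4959; ω₁ = Δθ/dt₁ = 2.9918
distance = √((5−-5)² + (1−4.5)²) = 10.5948; v₂ = distance/dt₂ = 4.2379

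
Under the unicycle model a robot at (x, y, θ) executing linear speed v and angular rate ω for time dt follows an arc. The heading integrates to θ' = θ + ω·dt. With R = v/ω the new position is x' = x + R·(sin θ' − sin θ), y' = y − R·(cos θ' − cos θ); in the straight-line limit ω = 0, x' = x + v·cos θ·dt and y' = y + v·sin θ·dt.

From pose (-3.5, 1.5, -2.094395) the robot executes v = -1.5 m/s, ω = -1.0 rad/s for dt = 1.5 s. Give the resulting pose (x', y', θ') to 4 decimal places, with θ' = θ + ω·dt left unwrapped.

(-1.5447, 2.0988, -3.5944)

θ' = -2.0944 + -1.0·1.5 = -3.5944
R = v/ω = -1.5/-1.0 = 1.5000
x' = -3.5 + 1.5000·(sin -3.5944 − sin -2.0944) = -1.5447
y' = 1.5 − 1.5000·(cos -3.5944 − cos -2.0944) = 2.0988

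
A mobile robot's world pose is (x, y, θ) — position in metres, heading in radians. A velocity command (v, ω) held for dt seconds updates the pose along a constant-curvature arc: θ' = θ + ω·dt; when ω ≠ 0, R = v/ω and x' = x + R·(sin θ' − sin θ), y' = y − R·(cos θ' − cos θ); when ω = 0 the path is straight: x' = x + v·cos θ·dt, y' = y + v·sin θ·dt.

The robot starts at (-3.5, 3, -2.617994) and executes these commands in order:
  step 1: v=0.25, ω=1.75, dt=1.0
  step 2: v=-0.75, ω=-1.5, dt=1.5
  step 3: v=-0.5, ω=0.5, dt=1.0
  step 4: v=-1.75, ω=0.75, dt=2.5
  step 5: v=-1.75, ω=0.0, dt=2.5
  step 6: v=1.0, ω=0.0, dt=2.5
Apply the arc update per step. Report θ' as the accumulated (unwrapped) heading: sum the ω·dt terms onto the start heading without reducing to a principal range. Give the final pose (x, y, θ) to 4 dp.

step 1: θ'=-0.8680 (R=0.1429) → pose (-3.5376, 2.7839, -0.8680)
step 2: θ'=-3.1180 (R=0.5000) → pose (-3.1679, 3.6070, -3.1180)
step 3: θ'=-2.6180 (R=-1.0000) → pose (-2.6915, 3.7407, -2.6180)
step 4: θ'=-0.7430 (R=-2.3333) → pose (-2.2796, 7.4798, -0.7430)
step 5: θ'=-0.7430 (straight) → pose (-5.5016, 10.4395, -0.7430)
step 6: θ'=-0.7430 (straight) → pose (-3.6605, 8.7482, -0.7430)

(-3.6605, 8.7482, -0.7430)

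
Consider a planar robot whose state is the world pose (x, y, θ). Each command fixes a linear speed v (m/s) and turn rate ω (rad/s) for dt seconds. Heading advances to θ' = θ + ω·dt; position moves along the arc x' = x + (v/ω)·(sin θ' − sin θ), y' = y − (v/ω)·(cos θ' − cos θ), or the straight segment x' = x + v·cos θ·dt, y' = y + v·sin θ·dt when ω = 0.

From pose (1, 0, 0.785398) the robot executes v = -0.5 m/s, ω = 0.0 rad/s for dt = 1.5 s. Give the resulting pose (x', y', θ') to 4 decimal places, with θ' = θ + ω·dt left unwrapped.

θ' = 0.7854 + 0.0·1.5 = 0.7854
ω = 0 → straight: x' = 1 + -0.5·cos(0.7854)·1.5 = 0.4697
y' = 0 + -0.5·sin(0.7854)·1.5 = -0.5303

(0.4697, -0.5303, 0.7854)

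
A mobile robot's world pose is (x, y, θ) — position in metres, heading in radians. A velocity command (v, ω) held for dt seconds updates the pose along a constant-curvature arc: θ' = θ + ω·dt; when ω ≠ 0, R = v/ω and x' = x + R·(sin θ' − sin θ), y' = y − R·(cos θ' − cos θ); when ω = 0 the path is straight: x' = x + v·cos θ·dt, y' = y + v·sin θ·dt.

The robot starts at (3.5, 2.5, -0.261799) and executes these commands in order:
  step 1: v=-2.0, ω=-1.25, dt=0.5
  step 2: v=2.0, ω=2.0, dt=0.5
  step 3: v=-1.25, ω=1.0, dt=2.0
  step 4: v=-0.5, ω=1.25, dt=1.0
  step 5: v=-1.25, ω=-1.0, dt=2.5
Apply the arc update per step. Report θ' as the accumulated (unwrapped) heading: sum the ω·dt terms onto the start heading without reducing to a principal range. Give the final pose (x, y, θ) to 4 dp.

(4.2878, -1.4302, 0.8632)

step 1: θ'=-0.8868 (R=1.6000) → pose (2.6740, 3.0344, -0.8868)
step 2: θ'=0.1132 (R=1.0000) → pose (3.5620, 2.6727, 0.1132)
step 3: θ'=2.1132 (R=-1.2500) → pose (2.6326, 0.7855, 2.1132)
step 4: θ'=3.3632 (R=-0.4000) → pose (3.0632, 0.6018, 3.3632)
step 5: θ'=0.8632 (R=1.2500) → pose (4.2878, -1.4302, 0.8632)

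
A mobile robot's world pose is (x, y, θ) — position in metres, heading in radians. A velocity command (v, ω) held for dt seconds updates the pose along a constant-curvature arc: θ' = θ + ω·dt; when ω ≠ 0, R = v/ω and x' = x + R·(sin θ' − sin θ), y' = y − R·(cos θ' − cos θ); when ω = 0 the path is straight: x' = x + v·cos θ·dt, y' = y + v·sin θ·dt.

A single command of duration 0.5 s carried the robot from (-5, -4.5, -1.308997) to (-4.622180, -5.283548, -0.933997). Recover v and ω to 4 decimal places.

Δθ = -0.933997 − -1.308997 = 0.375000
ω = Δθ/dt = 0.375000/0.5 = 0.7500
R = −Δy/(cos θ' − cos θ) = 2.3333
v = R·ω = 2.3333·0.7500 = 1.7500

v = 1.7500, ω = 0.7500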